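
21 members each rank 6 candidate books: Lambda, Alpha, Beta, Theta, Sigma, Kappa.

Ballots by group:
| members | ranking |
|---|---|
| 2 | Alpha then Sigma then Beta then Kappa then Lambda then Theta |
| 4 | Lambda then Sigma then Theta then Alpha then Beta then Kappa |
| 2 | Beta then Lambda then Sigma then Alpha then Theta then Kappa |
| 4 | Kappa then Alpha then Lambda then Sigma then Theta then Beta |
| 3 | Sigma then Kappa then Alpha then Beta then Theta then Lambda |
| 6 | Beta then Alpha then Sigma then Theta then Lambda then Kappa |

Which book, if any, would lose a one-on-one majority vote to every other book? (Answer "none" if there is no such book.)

Head-to-head results (21 members):
Lambda vs Alpha: Alpha wins 15–6.
Lambda vs Beta: Lambda preferred on 4+4 = 8 ballots; Beta wins 13–8.
Lambda vs Theta: 12 to 9, Lambda.
Lambda vs Sigma: Lambda is ranked higher on 4+2+4 = 10 ballots, Sigma on 11. Sigma wins 11–10.
Lambda vs Kappa: Lambda wins 12–9.
Alpha vs Beta: Alpha, 13–8.
Alpha–Theta: Alpha 17–4.
Alpha vs Sigma: 2+4+6 = 12 for Alpha, 9 for Sigma — Alpha by 12–9.
Alpha vs Kappa: Alpha wins 14–7.
Beta vs Theta: Beta, 13–8.
Beta vs Sigma: 8 to 13, Sigma.
Beta vs Kappa: Beta is ranked higher on 2+4+2+6 = 14 ballots, Kappa on 7. Beta wins 14–7.
Theta–Sigma: Sigma 21–0.
Theta vs Kappa: Theta, 12–9.
Sigma–Kappa: Sigma 17–4.
Kappa loses to every other book — it is the Condorcet loser.

Kappa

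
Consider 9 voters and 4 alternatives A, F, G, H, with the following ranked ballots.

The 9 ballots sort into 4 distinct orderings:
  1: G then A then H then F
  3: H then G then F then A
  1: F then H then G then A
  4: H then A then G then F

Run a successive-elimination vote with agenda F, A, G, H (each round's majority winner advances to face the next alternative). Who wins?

Round 1: F vs A — 4–5, A advances.
Round 2: A vs G — 4–5, G advances.
Round 3: G vs H — 1–8, H advances.
The agenda winner is H.

H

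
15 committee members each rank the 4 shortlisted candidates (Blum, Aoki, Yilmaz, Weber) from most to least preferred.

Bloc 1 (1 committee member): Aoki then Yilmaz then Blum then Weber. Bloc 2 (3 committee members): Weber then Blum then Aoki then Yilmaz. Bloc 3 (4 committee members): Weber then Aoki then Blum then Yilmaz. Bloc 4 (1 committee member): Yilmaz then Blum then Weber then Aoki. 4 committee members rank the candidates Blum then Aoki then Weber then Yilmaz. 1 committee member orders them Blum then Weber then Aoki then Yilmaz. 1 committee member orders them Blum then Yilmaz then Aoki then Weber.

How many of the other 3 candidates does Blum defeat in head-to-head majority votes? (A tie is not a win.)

Blum against each rival (15 committee members):
Blum vs Aoki: Blum is ranked higher on 3+1+4+1+1 = 10 ballots, Aoki on 5. Blum wins 10–5.
Blum vs Yilmaz: Blum wins 13–2.
Blum vs Weber: Blum, 8–7.
Blum beats Aoki, Yilmaz, Weber — 3 pairwise wins.

3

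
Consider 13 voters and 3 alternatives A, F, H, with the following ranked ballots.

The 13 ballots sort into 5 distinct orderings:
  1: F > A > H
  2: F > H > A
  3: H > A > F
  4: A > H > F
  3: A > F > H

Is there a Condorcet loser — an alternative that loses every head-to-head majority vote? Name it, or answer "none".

F

Head-to-head results (13 voters):
A vs F: A is ranked higher on 3+4+3 = 10 ballots, F on 3. A wins 10–3.
A–H: A 8–5.
F vs H: 1+2+3 = 6 for F, 7 for H — H by 7–6.
Only F has no wins; F is the Condorcet loser.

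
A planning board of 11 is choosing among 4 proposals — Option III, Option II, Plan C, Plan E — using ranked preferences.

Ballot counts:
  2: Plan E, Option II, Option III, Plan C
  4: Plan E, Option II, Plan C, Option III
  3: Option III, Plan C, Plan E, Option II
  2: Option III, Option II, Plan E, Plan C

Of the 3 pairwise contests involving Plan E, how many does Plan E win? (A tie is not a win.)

Plan E against each rival (11 council members):
Plan E–Option III: Plan E 6–5.
Plan E vs Option II: Plan E is ranked higher on 2+4+3 = 9 ballots, Option II on 2. Plan E wins 9–2.
Plan E vs Plan C: Plan E preferred on 2+4+2 = 8 ballots; Plan E wins 8–3.
Plan E beats Option III, Option II, Plan C — 3 pairwise wins.

3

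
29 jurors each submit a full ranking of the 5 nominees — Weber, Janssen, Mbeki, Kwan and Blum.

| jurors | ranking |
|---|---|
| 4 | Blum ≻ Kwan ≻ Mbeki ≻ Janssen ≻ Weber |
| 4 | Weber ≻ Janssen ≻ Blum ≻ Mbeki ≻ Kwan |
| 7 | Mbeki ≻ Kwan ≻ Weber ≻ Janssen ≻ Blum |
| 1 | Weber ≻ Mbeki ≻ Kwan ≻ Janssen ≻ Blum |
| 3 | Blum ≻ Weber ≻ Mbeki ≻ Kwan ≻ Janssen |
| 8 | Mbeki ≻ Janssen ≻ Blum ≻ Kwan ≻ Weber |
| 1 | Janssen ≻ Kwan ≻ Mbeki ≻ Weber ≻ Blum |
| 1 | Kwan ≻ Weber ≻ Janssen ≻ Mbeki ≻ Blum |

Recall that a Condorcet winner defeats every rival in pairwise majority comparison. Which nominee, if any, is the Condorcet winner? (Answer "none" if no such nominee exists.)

Mbeki

Check each pair by majority over 29 ballots:
Weber vs Janssen: Weber preferred on 4+7+1+3+1 = 16 ballots; Weber wins 16–13.
Weber vs Mbeki: Mbeki, 20–9.
Weber vs Kwan: Kwan, 21–8.
Weber vs Blum: 4+7+1+1+1 = 14 for Weber, 15 for Blum — Blum by 15–14.
Janssen vs Mbeki: Mbeki wins 23–6.
Janssen vs Kwan: 13 to 16, Kwan.
Janssen vs Blum: 4+7+1+8+1+1 = 22 for Janssen, 7 for Blum — Janssen by 22–7.
Mbeki vs Kwan: Mbeki wins 23–6.
Mbeki vs Blum: Mbeki, 18–11.
Kwan vs Blum: Kwan preferred on 7+1+1+1 = 10 ballots; Blum wins 19–10.
Mbeki defeats every rival head-to-head and is the Condorcet winner.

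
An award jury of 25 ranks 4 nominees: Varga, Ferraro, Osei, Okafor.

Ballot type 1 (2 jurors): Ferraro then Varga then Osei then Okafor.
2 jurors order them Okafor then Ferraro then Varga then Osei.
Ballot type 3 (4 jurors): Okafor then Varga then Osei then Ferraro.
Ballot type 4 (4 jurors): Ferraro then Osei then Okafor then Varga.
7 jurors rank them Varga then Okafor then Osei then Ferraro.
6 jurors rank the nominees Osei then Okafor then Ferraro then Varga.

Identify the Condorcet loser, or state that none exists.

none

Pairwise majorities:
Varga vs Ferraro: 11 to 14, Ferraro.
Varga vs Osei: Varga, 15–10.
Varga vs Okafor: Okafor wins 16–9.
Ferraro vs Osei: 8 to 17, Osei.
Ferraro vs Okafor: 6 to 19, Okafor.
Osei–Okafor: Okafor 13–12.
Each nominee has at least one pairwise win (Varga beats Osei; Ferraro beats Varga; Osei beats Ferraro; Okafor beats Varga) — no Condorcet loser.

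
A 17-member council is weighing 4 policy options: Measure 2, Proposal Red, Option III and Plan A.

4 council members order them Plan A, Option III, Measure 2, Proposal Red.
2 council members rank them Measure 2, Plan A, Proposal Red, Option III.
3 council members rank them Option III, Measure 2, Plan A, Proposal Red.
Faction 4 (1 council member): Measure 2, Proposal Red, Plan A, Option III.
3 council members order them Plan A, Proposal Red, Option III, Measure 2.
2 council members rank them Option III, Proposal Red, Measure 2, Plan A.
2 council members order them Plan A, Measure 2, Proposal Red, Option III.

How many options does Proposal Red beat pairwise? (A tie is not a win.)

0

Proposal Red against each rival (17 council members):
Proposal Red vs Measure 2: 5 to 12, Measure 2.
Proposal Red vs Option III: 2+1+3+2 = 8 for Proposal Red, 9 for Option III — Option III by 9–8.
Proposal Red–Plan A: Plan A 14–3.
Proposal Red beats no one; loses to Measure 2, Option III, Plan A — 0 pairwise wins.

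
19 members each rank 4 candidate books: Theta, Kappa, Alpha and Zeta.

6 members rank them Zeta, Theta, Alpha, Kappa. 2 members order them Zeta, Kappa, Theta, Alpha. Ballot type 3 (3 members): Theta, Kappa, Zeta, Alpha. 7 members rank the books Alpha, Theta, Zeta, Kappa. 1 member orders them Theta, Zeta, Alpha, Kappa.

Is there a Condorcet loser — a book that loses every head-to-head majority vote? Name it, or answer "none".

Pairwise majorities:
Theta–Kappa: Theta 17–2.
Theta vs Alpha: Theta, 12–7.
Theta vs Zeta: Theta is ranked higher on 3+7+1 = 11 ballots, Zeta on 8. Theta wins 11–8.
Kappa–Alpha: Alpha 14–5.
Kappa vs Zeta: Kappa is ranked higher on 3 ballots, Zeta on 16. Zeta wins 16–3.
Alpha vs Zeta: 7 for Alpha, 12 for Zeta — Zeta by 12–7.
Only Kappa has no wins; Kappa is the Condorcet loser.

Kappa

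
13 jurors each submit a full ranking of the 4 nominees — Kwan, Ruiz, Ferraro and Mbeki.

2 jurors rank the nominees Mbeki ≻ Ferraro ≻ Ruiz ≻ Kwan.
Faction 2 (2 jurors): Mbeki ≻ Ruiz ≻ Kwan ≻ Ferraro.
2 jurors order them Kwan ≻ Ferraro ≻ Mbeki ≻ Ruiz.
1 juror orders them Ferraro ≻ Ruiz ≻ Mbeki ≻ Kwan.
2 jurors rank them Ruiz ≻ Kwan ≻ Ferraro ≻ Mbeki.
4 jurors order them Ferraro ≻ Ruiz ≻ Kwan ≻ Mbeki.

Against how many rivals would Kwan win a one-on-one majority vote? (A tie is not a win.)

1

Kwan against each rival (13 jurors):
Kwan vs Ruiz: Ruiz wins 11–2.
Kwan vs Ferraro: Kwan is ranked higher on 2+2+2 = 6 ballots, Ferraro on 7. Ferraro wins 7–6.
Kwan vs Mbeki: Kwan is ranked higher on 2+2+4 = 8 ballots, Mbeki on 5. Kwan wins 8–5.
Kwan beats Mbeki; loses to Ruiz, Ferraro — 1 pairwise win.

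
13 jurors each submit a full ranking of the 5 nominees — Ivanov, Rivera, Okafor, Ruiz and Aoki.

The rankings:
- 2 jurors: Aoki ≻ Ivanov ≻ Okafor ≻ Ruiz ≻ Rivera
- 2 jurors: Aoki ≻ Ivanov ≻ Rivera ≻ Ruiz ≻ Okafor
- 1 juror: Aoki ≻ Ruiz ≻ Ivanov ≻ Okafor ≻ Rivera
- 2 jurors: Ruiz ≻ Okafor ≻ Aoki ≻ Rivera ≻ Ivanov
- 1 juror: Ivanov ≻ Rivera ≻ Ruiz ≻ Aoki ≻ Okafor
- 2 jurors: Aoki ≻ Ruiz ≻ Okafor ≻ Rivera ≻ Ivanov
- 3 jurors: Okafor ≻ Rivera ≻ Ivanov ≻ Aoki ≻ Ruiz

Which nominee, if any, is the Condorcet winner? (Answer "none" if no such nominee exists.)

Head-to-head results (13 jurors):
Ivanov vs Rivera: 2+2+1+1 = 6 for Ivanov, 7 for Rivera — Rivera by 7–6.
Ivanov vs Okafor: Ivanov is ranked higher on 2+2+1+1 = 6 ballots, Okafor on 7. Okafor wins 7–6.
Ivanov vs Ruiz: Ivanov preferred on 2+2+1+3 = 8 ballots; Ivanov wins 8–5.
Ivanov vs Aoki: 1+3 = 4 for Ivanov, 9 for Aoki — Aoki by 9–4.
Rivera vs Okafor: Rivera is ranked higher on 2+1 = 3 ballots, Okafor on 10. Okafor wins 10–3.
Rivera vs Ruiz: Rivera preferred on 2+1+3 = 6 ballots; Ruiz wins 7–6.
Rivera vs Aoki: 1+3 = 4 for Rivera, 9 for Aoki — Aoki by 9–4.
Okafor vs Ruiz: Okafor preferred on 2+3 = 5 ballots; Ruiz wins 8–5.
Okafor vs Aoki: 5 to 8, Aoki.
Ruiz vs Aoki: Ruiz is ranked higher on 2+1 = 3 ballots, Aoki on 10. Aoki wins 10–3.
Aoki defeats every rival head-to-head and is the Condorcet winner.

Aoki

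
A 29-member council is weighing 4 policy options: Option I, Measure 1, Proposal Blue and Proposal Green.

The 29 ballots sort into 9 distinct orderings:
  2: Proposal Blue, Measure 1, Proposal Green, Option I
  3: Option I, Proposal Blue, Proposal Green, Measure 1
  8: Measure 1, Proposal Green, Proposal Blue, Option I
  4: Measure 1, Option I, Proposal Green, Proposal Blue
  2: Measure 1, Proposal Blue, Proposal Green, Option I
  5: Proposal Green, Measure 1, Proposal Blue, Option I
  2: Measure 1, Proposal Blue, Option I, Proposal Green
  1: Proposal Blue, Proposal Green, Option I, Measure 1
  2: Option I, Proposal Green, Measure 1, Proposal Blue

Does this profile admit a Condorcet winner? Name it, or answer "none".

Measure 1

Check each pair by majority over 29 ballots:
Option I vs Measure 1: Measure 1 wins 23–6.
Option I vs Proposal Blue: Proposal Blue wins 20–9.
Option I vs Proposal Green: Proposal Green wins 18–11.
Measure 1 vs Proposal Blue: Measure 1, 23–6.
Measure 1–Proposal Green: Measure 1 18–11.
Proposal Blue–Proposal Green: Proposal Green 19–10.
Measure 1 beats each of Option I, Proposal Blue, Proposal Green — Measure 1 is the Condorcet winner.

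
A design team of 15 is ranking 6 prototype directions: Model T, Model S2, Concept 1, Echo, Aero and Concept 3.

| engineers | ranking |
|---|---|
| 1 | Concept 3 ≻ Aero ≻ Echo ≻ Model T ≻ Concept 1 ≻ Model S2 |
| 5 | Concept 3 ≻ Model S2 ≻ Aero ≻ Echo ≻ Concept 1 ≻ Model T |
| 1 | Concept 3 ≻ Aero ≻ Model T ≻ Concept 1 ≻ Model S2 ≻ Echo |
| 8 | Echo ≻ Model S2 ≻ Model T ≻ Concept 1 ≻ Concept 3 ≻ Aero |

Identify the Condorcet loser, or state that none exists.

Aero

Pairwise majorities:
Model T–Model S2: Model S2 13–2.
Model T vs Concept 1: Model T wins 10–5.
Model T vs Echo: 1 for Model T, 14 for Echo — Echo by 14–1.
Model T vs Aero: Model T, 8–7.
Model T vs Concept 3: Model T is ranked higher on 8 ballots, Concept 3 on 7. Model T wins 8–7.
Model S2–Concept 1: Model S2 13–2.
Model S2 vs Echo: Model S2 preferred on 5+1 = 6 ballots; Echo wins 9–6.
Model S2 vs Aero: 13 to 2, Model S2.
Model S2 vs Concept 3: 8 to 7, Model S2.
Concept 1 vs Echo: 1 for Concept 1, 14 for Echo — Echo by 14–1.
Concept 1 vs Aero: Concept 1, 8–7.
Concept 1 vs Concept 3: 8 to 7, Concept 1.
Echo–Aero: Echo 8–7.
Echo vs Concept 3: Echo wins 8–7.
Aero vs Concept 3: Concept 3 wins 15–0.
Only Aero has no wins; Aero is the Condorcet loser.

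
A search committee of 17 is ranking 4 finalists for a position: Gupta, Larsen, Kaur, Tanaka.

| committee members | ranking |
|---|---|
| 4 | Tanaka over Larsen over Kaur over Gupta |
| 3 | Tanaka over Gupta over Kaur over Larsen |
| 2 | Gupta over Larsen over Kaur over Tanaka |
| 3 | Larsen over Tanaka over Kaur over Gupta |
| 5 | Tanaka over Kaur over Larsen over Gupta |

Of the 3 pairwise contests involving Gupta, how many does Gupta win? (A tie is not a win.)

Gupta against each rival (17 committee members):
Gupta vs Larsen: Larsen, 12–5.
Gupta vs Kaur: 5 to 12, Kaur.
Gupta vs Tanaka: Tanaka wins 15–2.
Gupta beats no one; loses to Larsen, Kaur, Tanaka — 0 pairwise wins.

0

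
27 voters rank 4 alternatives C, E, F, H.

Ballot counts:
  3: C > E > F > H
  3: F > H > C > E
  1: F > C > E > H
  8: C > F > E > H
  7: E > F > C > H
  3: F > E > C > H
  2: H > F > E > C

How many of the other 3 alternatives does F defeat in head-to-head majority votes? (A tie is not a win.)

F against each rival (27 voters):
F vs C: F, 16–11.
F vs E: 17 to 10, F.
F vs H: 25 to 2, F.
F beats C, E, H — 3 pairwise wins.

3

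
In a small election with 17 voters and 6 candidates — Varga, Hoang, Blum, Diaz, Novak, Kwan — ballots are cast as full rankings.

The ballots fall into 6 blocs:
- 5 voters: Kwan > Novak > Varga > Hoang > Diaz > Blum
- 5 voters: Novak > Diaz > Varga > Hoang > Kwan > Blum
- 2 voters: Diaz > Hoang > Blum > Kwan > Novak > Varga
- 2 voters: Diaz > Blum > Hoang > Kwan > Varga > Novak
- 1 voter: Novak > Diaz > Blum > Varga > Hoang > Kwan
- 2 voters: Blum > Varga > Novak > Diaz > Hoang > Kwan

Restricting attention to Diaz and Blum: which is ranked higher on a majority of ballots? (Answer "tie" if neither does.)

Ballots ranking Diaz above Blum: 5 + 5 + 2 + 2 + 1 = 15.
Ballots ranking Blum above Diaz: 17 − 15 = 2.
Diaz wins the head-to-head 15–2.

Diaz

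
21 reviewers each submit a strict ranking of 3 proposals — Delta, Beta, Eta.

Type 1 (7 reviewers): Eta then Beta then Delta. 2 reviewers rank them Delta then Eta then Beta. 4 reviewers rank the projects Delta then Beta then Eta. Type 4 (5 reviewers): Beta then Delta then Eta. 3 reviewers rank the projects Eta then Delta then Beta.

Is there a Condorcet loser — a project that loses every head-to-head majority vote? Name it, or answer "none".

Head-to-head results (21 reviewers):
Delta vs Beta: 2+4+3 = 9 for Delta, 12 for Beta — Beta by 12–9.
Delta vs Eta: Delta is ranked higher on 2+4+5 = 11 ballots, Eta on 10. Delta wins 11–10.
Beta vs Eta: Eta wins 12–9.
Every project wins at least one matchup (Delta beats Eta; Beta beats Delta; Eta beats Beta), so there is no Condorcet loser.

none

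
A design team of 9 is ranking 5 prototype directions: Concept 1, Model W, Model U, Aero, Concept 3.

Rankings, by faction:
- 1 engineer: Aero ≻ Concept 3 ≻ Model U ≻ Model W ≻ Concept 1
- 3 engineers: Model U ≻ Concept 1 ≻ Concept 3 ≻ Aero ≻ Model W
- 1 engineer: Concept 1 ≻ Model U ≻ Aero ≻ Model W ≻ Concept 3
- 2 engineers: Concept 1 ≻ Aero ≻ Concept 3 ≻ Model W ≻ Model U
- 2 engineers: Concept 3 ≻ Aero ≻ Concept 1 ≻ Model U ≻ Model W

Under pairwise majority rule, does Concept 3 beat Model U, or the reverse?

Concept 3

Ballots ranking Concept 3 above Model U: 1 + 2 + 2 = 5.
Ballots ranking Model U above Concept 3: 9 − 5 = 4.
Concept 3 wins the head-to-head 5–4.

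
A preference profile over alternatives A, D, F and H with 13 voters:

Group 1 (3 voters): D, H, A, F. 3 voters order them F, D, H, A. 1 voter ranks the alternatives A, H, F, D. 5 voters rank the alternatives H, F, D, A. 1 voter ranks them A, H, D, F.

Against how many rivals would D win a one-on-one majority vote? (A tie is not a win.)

1

D against each rival (13 voters):
D–A: D 11–2.
D vs F: F wins 9–4.
D vs H: 6 to 7, H.
D beats A; loses to F, H — 1 pairwise win.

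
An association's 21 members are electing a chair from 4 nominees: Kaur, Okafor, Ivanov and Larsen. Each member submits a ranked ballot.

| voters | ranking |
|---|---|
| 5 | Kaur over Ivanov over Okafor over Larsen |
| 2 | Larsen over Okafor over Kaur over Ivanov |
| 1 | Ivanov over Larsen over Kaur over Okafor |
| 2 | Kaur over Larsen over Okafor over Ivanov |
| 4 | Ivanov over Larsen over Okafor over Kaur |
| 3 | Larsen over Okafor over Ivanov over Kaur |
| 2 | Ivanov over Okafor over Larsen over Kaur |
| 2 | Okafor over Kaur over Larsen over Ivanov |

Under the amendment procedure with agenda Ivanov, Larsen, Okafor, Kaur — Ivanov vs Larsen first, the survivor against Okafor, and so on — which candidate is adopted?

Round 1: Ivanov vs Larsen — 12–9, Ivanov advances.
Round 2: Ivanov vs Okafor — 12–9, Ivanov advances.
Round 3: Ivanov vs Kaur — 10–11, Kaur advances.
Kaur survives the agenda.

Kaur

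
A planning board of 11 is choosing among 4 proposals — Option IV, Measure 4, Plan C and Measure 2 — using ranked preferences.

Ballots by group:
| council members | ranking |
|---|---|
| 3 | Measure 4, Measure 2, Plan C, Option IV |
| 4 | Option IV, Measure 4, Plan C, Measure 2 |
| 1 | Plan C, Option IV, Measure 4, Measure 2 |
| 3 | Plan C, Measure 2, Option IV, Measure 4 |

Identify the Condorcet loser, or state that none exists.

Head-to-head results (11 council members):
Option IV vs Measure 4: 4+1+3 = 8 for Option IV, 3 for Measure 4 — Option IV by 8–3.
Option IV–Plan C: Plan C 7–4.
Option IV vs Measure 2: 5 to 6, Measure 2.
Measure 4–Plan C: Measure 4 7–4.
Measure 4 vs Measure 2: Measure 4 is ranked higher on 3+4+1 = 8 ballots, Measure 2 on 3. Measure 4 wins 8–3.
Plan C vs Measure 2: 4+1+3 = 8 for Plan C, 3 for Measure 2 — Plan C by 8–3.
No option is winless: Option IV beats Measure 4; Measure 4 beats Plan C; Plan C beats Option IV; Measure 2 beats Option IV. There is no Condorcet loser.

none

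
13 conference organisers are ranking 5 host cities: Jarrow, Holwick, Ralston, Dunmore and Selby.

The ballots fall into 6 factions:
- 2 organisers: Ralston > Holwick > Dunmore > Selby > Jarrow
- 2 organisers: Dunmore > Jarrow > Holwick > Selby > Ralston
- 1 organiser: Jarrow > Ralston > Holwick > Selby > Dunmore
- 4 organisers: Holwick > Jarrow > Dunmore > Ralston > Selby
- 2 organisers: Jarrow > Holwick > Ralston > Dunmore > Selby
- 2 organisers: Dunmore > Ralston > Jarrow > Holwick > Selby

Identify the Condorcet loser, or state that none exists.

Selby

Pairwise majorities:
Jarrow vs Holwick: 2+1+2+2 = 7 for Jarrow, 6 for Holwick — Jarrow by 7–6.
Jarrow vs Ralston: Jarrow is ranked higher on 2+1+4+2 = 9 ballots, Ralston on 4. Jarrow wins 9–4.
Jarrow vs Dunmore: 7 to 6, Jarrow.
Jarrow vs Selby: Jarrow wins 11–2.
Holwick vs Ralston: Holwick preferred on 2+4+2 = 8 ballots; Holwick wins 8–5.
Holwick–Dunmore: Holwick 9–4.
Holwick vs Selby: Holwick, 13–0.
Ralston vs Dunmore: 2+1+2 = 5 for Ralston, 8 for Dunmore — Dunmore by 8–5.
Ralston vs Selby: Ralston is ranked higher on 2+1+4+2+2 = 11 ballots, Selby on 2. Ralston wins 11–2.
Dunmore vs Selby: Dunmore, 12–1.
Selby loses to every other city — it is the Condorcet loser.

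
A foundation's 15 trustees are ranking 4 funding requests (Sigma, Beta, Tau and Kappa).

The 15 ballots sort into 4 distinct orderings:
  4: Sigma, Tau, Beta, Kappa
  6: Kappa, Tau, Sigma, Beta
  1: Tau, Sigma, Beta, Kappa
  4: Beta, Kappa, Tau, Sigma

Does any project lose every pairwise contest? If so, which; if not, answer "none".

none

Head-to-head results (15 reviewers):
Sigma vs Beta: 4+6+1 = 11 for Sigma, 4 for Beta — Sigma by 11–4.
Sigma vs Tau: 4 for Sigma, 11 for Tau — Tau by 11–4.
Sigma vs Kappa: 4+1 = 5 for Sigma, 10 for Kappa — Kappa by 10–5.
Beta vs Tau: 4 to 11, Tau.
Beta vs Kappa: Beta wins 9–6.
Tau vs Kappa: Kappa wins 10–5.
Each project has at least one pairwise win (Sigma beats Beta; Beta beats Kappa; Tau beats Sigma; Kappa beats Sigma) — no Condorcet loser.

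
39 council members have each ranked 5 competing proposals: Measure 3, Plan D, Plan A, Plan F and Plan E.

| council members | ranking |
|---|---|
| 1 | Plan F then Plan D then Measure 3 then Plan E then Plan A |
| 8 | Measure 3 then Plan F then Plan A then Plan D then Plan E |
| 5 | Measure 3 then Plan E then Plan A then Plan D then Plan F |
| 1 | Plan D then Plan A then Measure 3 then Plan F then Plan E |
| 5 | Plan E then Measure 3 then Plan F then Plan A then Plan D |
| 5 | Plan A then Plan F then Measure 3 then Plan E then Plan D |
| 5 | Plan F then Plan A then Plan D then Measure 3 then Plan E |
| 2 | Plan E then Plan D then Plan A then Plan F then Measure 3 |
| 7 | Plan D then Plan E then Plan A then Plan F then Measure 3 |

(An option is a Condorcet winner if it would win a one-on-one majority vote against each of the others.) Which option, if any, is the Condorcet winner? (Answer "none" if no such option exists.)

Head-to-head results (39 council members):
Measure 3 vs Plan D: Measure 3, 23–16.
Measure 3–Plan A: Plan A 20–19.
Measure 3–Plan F: Plan F 20–19.
Measure 3 vs Plan E: Measure 3 wins 25–14.
Plan D vs Plan A: Plan A wins 28–11.
Plan D vs Plan F: Plan F, 24–15.
Plan D vs Plan E: Plan D, 22–17.
Plan A–Plan F: Plan A 20–19.
Plan A vs Plan E: Plan E wins 20–19.
Plan F vs Plan E: Plan F, 20–19.
Each option drops at least one matchup (Measure 3 loses to Plan A; Plan D loses to Measure 3; Plan A loses to Plan E; Plan F loses to Plan A; Plan E loses to Measure 3); the cycle Measure 3 → Plan E → Plan A → Measure 3 rules out a Condorcet winner.

none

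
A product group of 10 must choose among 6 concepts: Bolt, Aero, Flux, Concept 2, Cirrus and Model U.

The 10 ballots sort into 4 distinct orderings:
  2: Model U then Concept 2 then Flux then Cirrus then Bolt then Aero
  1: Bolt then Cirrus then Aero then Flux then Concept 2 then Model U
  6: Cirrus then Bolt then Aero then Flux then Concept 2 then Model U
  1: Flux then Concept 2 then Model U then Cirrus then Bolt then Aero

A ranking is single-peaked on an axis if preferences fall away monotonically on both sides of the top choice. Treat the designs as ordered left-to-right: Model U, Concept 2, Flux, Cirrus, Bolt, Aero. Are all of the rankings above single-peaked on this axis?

Axis positions: Model U=1, Concept 2=2, Flux=3, Cirrus=4, Bolt=5, Aero=6.
Cluster 1 (peak Model U at position 1): ranking walks positions 1-2-3-4-5-6, expanding outward from the peak — single-peaked.
Cluster 2 (peak Bolt at position 5): ranking walks positions 5-4-6-3-2-1, expanding outward from the peak — single-peaked.
Cluster 3 (peak Cirrus at position 4): ranking walks positions 4-5-6-3-2-1, expanding outward from the peak — single-peaked.
Cluster 4 (peak Flux at position 3): ranking walks positions 3-2-1-4-5-6, expanding outward from the peak — single-peaked.
Every ranking is single-peaked on this axis.

yes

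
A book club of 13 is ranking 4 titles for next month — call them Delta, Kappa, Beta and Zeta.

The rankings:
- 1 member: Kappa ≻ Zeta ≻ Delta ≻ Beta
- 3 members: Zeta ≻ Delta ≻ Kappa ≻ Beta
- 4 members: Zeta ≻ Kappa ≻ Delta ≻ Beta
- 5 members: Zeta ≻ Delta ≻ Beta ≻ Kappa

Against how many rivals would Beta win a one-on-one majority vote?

0

Beta against each rival (13 members):
Beta vs Delta: 0 for Beta, 13 for Delta — Delta by 13–0.
Beta vs Kappa: Kappa, 8–5.
Beta vs Zeta: 0 for Beta, 13 for Zeta — Zeta by 13–0.
Beta beats no one; loses to Delta, Kappa, Zeta — 0 pairwise wins.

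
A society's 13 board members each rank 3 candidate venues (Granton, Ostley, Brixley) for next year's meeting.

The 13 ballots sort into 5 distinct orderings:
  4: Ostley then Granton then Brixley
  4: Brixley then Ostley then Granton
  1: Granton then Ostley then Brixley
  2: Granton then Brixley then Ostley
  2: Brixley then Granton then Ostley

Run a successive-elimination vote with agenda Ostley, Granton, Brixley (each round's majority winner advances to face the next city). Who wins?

Brixley

Round 1: Ostley vs Granton — 8–5, Ostley advances.
Round 2: Ostley vs Brixley — 5–8, Brixley advances.
Brixley survives the agenda.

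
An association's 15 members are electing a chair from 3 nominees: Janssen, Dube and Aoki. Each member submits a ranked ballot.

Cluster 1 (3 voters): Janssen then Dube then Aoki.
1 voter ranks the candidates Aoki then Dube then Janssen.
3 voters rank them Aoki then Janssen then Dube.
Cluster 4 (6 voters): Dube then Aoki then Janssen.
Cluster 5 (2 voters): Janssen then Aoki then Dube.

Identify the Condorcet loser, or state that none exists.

Head-to-head results (15 voters):
Janssen–Dube: Janssen 8–7.
Janssen vs Aoki: Aoki wins 10–5.
Dube vs Aoki: Dube wins 9–6.
Each candidate has at least one pairwise win (Janssen beats Dube; Dube beats Aoki; Aoki beats Janssen) — no Condorcet loser.

none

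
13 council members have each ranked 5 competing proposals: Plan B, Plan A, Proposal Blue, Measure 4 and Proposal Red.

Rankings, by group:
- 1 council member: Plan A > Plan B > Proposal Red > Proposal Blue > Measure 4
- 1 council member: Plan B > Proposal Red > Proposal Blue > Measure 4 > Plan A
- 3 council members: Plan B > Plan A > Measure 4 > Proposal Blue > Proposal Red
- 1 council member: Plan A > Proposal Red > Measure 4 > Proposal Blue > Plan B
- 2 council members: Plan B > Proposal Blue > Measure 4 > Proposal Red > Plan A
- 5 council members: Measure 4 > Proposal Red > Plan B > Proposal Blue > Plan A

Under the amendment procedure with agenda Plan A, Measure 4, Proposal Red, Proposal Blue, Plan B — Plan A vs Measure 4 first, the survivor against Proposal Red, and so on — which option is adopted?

Plan B

Round 1: Plan A vs Measure 4 — 5–8, Measure 4 advances.
Round 2: Measure 4 vs Proposal Red — 10–3, Measure 4 advances.
Round 3: Measure 4 vs Proposal Blue — 9–4, Measure 4 advances.
Round 4: Measure 4 vs Plan B — 6–7, Plan B advances.
The agenda winner is Plan B.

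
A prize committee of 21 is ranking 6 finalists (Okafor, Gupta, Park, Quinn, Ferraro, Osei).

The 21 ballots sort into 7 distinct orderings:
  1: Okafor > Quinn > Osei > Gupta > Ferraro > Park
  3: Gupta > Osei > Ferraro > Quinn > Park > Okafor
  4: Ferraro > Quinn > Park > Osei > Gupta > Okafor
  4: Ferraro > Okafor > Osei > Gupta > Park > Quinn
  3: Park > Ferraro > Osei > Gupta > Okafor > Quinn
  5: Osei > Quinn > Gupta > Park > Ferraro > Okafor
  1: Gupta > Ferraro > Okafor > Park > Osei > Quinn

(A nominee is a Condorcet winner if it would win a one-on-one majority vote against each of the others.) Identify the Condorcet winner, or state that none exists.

Ferraro

Head-to-head results (21 jurors):
Okafor vs Gupta: Gupta, 16–5.
Okafor–Park: Park 15–6.
Okafor vs Quinn: Quinn wins 12–9.
Okafor–Ferraro: Ferraro 20–1.
Okafor–Osei: Osei 15–6.
Gupta vs Park: Gupta, 14–7.
Gupta–Quinn: Gupta 11–10.
Gupta vs Ferraro: Ferraro, 11–10.
Gupta–Osei: Osei 17–4.
Park vs Quinn: Quinn wins 13–8.
Park vs Ferraro: Ferraro, 13–8.
Park vs Osei: Osei wins 13–8.
Quinn–Ferraro: Ferraro 15–6.
Quinn vs Osei: Osei wins 16–5.
Ferraro vs Osei: Ferraro wins 12–9.
Ferraro wins every pairwise contest, so Ferraro is the Condorcet winner.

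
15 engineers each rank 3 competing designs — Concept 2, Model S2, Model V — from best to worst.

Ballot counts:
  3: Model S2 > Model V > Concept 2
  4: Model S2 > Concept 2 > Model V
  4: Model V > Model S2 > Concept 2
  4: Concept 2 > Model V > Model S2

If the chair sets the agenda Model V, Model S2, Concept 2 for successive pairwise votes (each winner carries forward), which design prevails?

Round 1: Model V vs Model S2 — 8–7, Model V advances.
Round 2: Model V vs Concept 2 — 7–8, Concept 2 advances.
Concept 2 survives the agenda.

Concept 2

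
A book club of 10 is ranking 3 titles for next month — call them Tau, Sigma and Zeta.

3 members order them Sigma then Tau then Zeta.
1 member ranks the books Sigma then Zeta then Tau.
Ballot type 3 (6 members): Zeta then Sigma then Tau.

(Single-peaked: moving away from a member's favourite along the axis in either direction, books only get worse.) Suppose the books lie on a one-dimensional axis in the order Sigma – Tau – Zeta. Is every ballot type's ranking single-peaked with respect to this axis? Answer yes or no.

Axis positions: Sigma=1, Tau=2, Zeta=3.
Ballot type 1 (peak Sigma at position 1): ranking walks positions 1-2-3, expanding outward from the peak — single-peaked.
Ballot type 2: ranking walks positions 1-3-2; Zeta is ranked above Tau even though Tau lies between Zeta and the peak Sigma on the axis — preferences dip and rise again. Not single-peaked.
Ballot type 3: ranking walks positions 3-1-2; Sigma is ranked above Tau even though Tau lies between Sigma and the peak Zeta on the axis — preferences dip and rise again. Not single-peaked.
Ballot type 2 violates single-peakedness, so the profile is not single-peaked on this axis.

no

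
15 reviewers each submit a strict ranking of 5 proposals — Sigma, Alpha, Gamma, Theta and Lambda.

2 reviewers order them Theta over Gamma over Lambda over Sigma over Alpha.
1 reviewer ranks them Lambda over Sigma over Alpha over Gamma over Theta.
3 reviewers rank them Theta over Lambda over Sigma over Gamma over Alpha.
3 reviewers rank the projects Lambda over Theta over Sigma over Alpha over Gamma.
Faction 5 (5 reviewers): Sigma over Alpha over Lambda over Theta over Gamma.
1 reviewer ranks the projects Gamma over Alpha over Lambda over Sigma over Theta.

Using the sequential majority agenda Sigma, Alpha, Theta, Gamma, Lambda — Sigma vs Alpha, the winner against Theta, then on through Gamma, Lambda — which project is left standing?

Lambda

Round 1: Sigma vs Alpha — 14–1, Sigma advances.
Round 2: Sigma vs Theta — 7–8, Theta advances.
Round 3: Theta vs Gamma — 13–2, Theta advances.
Round 4: Theta vs Lambda — 5–10, Lambda advances.
The agenda winner is Lambda.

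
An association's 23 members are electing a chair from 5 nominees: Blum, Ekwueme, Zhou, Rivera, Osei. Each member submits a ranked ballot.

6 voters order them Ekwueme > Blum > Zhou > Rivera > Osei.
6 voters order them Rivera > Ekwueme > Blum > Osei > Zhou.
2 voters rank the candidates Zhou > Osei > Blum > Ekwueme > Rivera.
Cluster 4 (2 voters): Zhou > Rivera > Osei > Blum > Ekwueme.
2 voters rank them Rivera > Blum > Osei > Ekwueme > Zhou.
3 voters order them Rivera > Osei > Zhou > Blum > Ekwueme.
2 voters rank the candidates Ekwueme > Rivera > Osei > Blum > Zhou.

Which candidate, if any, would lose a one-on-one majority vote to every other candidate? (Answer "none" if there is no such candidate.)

Pairwise majorities:
Blum vs Ekwueme: Ekwueme wins 14–9.
Blum vs Zhou: Blum wins 16–7.
Blum vs Rivera: Blum is ranked higher on 6+2 = 8 ballots, Rivera on 15. Rivera wins 15–8.
Blum–Osei: Blum 14–9.
Ekwueme vs Zhou: Ekwueme, 16–7.
Ekwueme vs Rivera: 10 to 13, Rivera.
Ekwueme vs Osei: 6+6+2 = 14 for Ekwueme, 9 for Osei — Ekwueme by 14–9.
Zhou–Rivera: Rivera 13–10.
Zhou vs Osei: Zhou preferred on 6+2+2 = 10 ballots; Osei wins 13–10.
Rivera vs Osei: Rivera is ranked higher on 6+6+2+2+3+2 = 21 ballots, Osei on 2. Rivera wins 21–2.
Zhou is beaten in every head-to-head and is the Condorcet loser.

Zhou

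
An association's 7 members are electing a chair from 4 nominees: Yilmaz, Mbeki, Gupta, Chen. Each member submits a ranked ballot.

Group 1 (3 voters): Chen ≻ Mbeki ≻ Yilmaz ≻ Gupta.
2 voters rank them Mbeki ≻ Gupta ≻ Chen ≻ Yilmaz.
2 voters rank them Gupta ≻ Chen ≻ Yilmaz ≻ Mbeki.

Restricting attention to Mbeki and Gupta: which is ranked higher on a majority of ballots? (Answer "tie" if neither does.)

Mbeki

Ballots ranking Mbeki above Gupta: 3 + 2 = 5.
Ballots ranking Gupta above Mbeki: 7 − 5 = 2.
Mbeki wins the head-to-head 5–2.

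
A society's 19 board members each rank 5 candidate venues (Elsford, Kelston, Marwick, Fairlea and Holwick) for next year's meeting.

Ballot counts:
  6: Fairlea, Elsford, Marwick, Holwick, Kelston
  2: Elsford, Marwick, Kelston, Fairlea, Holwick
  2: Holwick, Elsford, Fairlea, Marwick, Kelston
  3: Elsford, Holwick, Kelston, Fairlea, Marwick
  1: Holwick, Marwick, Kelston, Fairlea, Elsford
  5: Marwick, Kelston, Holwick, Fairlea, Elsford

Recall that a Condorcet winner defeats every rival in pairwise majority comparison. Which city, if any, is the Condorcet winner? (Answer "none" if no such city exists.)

none

Head-to-head results (19 organisers):
Elsford vs Kelston: 6+2+2+3 = 13 for Elsford, 6 for Kelston — Elsford by 13–6.
Elsford vs Marwick: 6+2+2+3 = 13 for Elsford, 6 for Marwick — Elsford by 13–6.
Elsford vs Fairlea: Elsford is ranked higher on 2+2+3 = 7 ballots, Fairlea on 12. Fairlea wins 12–7.
Elsford vs Holwick: Elsford preferred on 6+2+3 = 11 ballots; Elsford wins 11–8.
Kelston vs Marwick: 3 to 16, Marwick.
Kelston vs Fairlea: 2+3+1+5 = 11 for Kelston, 8 for Fairlea — Kelston by 11–8.
Kelston vs Holwick: Kelston is ranked higher on 2+5 = 7 ballots, Holwick on 12. Holwick wins 12–7.
Marwick vs Fairlea: 8 to 11, Fairlea.
Marwick vs Holwick: Marwick preferred on 6+2+5 = 13 ballots; Marwick wins 13–6.
Fairlea vs Holwick: Fairlea preferred on 6+2 = 8 ballots; Holwick wins 11–8.
Every city loses at least once (Elsford loses to Fairlea; Kelston loses to Elsford; Marwick loses to Elsford; Fairlea loses to Kelston; Holwick loses to Elsford). The majority relation contains the cycle Elsford > Kelston > Fairlea > Elsford, so there is no Condorcet winner.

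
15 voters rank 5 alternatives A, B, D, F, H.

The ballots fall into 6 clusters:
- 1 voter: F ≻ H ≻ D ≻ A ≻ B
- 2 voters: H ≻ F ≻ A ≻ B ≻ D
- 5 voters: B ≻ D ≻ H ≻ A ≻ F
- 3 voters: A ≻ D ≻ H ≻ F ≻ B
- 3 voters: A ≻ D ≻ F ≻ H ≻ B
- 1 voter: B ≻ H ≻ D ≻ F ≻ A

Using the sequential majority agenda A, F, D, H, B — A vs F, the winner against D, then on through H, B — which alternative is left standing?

Round 1: A vs F — 11–4, A advances.
Round 2: A vs D — 8–7, A advances.
Round 3: A vs H — 6–9, H advances.
Round 4: H vs B — 9–6, H advances.
The agenda winner is H.

H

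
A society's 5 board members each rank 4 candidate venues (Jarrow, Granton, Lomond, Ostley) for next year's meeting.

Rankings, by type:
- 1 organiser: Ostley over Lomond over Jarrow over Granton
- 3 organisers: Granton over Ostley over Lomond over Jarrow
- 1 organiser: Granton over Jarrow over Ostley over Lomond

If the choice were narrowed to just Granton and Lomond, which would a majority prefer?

Granton

Ballots ranking Granton above Lomond: 3 + 1 = 4.
Ballots ranking Lomond above Granton: 5 − 4 = 1.
Granton wins the head-to-head 4–1.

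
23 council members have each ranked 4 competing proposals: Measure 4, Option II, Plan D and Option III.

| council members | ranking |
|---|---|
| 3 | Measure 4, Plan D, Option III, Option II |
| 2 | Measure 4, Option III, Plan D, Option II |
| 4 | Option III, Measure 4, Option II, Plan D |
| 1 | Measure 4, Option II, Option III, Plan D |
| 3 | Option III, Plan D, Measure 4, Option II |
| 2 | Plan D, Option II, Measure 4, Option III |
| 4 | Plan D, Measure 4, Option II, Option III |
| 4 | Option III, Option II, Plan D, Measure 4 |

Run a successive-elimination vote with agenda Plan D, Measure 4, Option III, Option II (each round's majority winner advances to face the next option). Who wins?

Option III

Round 1: Plan D vs Measure 4 — 13–10, Plan D advances.
Round 2: Plan D vs Option III — 9–14, Option III advances.
Round 3: Option III vs Option II — 16–7, Option III advances.
Option III survives the agenda.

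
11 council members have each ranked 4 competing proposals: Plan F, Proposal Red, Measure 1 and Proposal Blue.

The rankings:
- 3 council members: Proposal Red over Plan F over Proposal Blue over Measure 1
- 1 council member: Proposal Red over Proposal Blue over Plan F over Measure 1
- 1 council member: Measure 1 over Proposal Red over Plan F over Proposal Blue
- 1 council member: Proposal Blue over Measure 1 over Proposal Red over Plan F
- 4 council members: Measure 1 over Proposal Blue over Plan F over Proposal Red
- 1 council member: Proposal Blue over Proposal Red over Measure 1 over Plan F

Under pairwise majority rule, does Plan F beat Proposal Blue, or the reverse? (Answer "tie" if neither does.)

Ballots ranking Plan F above Proposal Blue: 3 + 1 = 4.
Ballots ranking Proposal Blue above Plan F: 11 − 4 = 7.
Proposal Blue wins the head-to-head 7–4.

Proposal Blue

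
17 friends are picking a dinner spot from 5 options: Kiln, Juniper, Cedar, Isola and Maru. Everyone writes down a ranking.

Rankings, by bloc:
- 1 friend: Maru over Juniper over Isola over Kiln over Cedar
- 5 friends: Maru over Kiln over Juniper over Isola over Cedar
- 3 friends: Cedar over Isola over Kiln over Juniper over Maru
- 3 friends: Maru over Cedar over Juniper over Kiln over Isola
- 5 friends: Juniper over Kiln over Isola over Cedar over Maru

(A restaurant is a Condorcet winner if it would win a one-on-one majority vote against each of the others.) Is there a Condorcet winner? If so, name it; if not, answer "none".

Head-to-head results (17 friends):
Kiln–Juniper: Juniper 9–8.
Kiln–Cedar: Kiln 11–6.
Kiln–Isola: Kiln 13–4.
Kiln–Maru: Maru 9–8.
Juniper vs Cedar: Juniper, 11–6.
Juniper–Isola: Juniper 14–3.
Juniper vs Maru: Maru, 9–8.
Cedar vs Isola: Isola wins 11–6.
Cedar vs Maru: Maru wins 9–8.
Isola vs Maru: Maru, 9–8.
Only Maru has no losses; Maru is the Condorcet winner.

Maru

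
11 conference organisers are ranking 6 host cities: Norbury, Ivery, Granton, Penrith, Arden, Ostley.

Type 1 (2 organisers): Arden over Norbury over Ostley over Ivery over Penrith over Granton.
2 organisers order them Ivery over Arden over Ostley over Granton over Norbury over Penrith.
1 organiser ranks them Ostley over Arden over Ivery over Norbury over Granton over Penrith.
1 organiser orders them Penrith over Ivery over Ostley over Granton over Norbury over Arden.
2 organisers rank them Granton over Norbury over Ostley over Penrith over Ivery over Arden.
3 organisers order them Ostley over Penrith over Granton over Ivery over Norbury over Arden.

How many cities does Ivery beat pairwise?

Ivery against each rival (11 organisers):
Ivery vs Norbury: Ivery is ranked higher on 2+1+1+3 = 7 ballots, Norbury on 4. Ivery wins 7–4.
Ivery vs Granton: Ivery wins 6–5.
Ivery vs Penrith: Ivery is ranked higher on 2+2+1 = 5 ballots, Penrith on 6. Penrith wins 6–5.
Ivery vs Arden: Ivery wins 8–3.
Ivery–Ostley: Ostley 8–3.
Ivery beats Norbury, Granton, Arden; loses to Penrith, Ostley — 3 pairwise wins.

3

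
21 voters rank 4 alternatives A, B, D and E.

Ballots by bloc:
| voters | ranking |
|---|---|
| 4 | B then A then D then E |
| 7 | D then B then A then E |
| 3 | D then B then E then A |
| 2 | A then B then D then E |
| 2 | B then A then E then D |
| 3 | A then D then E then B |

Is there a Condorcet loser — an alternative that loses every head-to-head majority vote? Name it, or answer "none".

Pairwise majorities:
A vs B: 5 to 16, B.
A vs D: A wins 11–10.
A vs E: A preferred on 4+7+2+2+3 = 18 ballots; A wins 18–3.
B vs D: B is ranked higher on 4+2+2 = 8 ballots, D on 13. D wins 13–8.
B vs E: B is ranked higher on 4+7+3+2+2 = 18 ballots, E on 3. B wins 18–3.
D vs E: D preferred on 4+7+3+2+3 = 19 ballots; D wins 19–2.
Only E has no wins; E is the Condorcet loser.

E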